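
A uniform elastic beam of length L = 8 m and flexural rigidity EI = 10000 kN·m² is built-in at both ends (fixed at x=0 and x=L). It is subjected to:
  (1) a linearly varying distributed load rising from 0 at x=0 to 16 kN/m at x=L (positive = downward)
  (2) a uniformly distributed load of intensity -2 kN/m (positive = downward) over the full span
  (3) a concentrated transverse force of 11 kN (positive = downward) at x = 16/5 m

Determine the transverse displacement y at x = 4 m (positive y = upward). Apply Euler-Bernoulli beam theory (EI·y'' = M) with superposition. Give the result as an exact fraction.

y(4) = -2116/234375 m

Load 1 — triangular load w₀=16 kN/m (0→w₀ over full span):
  y_1 = -w₀x²(L-x)²(x+2L)/(120LEI) = -16·4²·(8-4)²·(4+2·8)/(120·8·10000) = -16/1875 m
Load 2 — uniform load w=-2 kN/m over full span:
  y_2 = -wx²(L-x)²/(24EI) = -(-2)·4²·(8-4)²/(24·10000) = 4/1875 m
Load 3 — point force P=11 kN at a=16/5 m (b=L-a=24/5):
  y_3 = -Pa²(L-x)²(3bL-(3b+a)(L-x))/(6L³EI)  [x>a] = -11·(16/5)²·(8-4)²·(3·(24/5)·8-(3·(24/5)+(16/5))·(8-4))/(6·8³·10000) = -616/234375 m
Superposition: y = Σ y_i = -2116/234375 m ≈ -0.009028 m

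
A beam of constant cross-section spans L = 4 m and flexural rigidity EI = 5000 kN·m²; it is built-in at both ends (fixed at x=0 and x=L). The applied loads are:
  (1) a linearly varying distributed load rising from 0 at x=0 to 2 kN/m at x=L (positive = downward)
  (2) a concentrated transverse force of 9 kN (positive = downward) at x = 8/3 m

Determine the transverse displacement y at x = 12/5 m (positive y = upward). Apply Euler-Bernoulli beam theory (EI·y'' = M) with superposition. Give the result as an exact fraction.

Load 1 — triangular load w₀=2 kN/m (0→w₀ over full span):
  y_1 = -w₀x²(L-x)²(x+2L)/(120LEI) = -2·(12/5)²·(4-(12/5))²·((12/5)+2·4)/(120·4·5000) = -1248/9765625 m
Load 2 — point force P=9 kN at a=8/3 m (b=L-a=4/3):
  y_2 = -Pb²x²(3aL-(3a+b)x)/(6L³EI)  [x≤a] = -9·(4/3)²·(12/5)²·(3·(8/3)·4-(3·(8/3)+(4/3))·(12/5))/(6·4³·5000) = -36/78125 m
Superposition: y = Σ y_i = -5748/9765625 m ≈ -0.000589 m

y(12/5) = -5748/9765625 m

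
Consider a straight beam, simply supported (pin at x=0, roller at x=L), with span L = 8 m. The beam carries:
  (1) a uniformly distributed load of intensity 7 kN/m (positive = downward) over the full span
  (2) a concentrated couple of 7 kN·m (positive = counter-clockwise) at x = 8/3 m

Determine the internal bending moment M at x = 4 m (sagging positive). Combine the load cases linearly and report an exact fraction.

Load 1 — uniform load w=7 kN/m over full span:
  M_1 = wx(L-x)/2 = 7·4·(8-4)/2 = 56 kN·m
Load 2 — applied couple M₀=7 kN·m at a=8/3 m (b=L-a=16/3):
  M_2 = M₀x/L - M₀  [x>a] = 7·4/8 - 7 = -7/2 kN·m
Superposition: M = Σ M_i = 105/2 kN·m ≈ 52.500000 kN·m

M(4) = 105/2 kN·m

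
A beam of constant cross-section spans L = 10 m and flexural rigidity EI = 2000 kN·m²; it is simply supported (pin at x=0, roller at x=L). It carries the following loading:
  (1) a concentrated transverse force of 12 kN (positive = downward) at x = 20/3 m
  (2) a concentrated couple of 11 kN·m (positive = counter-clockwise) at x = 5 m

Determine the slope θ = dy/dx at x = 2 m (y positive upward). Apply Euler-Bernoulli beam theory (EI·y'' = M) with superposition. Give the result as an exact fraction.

θ(2) = -28967/1080000 rad

Load 1 — point force P=12 kN at a=20/3 m (b=L-a=10/3):
  θ_1 = -Pb(L²-b²-3x²)/(6LEI)  [x≤a] = -12·(10/3)·(10²-(10/3)²-3·2²)/(6·10·2000) = -173/6750 rad
Load 2 — applied couple M₀=11 kN·m at a=5 m (b=L-a=5):
  θ_2 = (M₀x²/(2L)+C₁)/EI  [x≤a] with C₁=M₀(3b²-L²)/(6L)=-55/12 = (11·2²/(2·10)+(-55/12))/2000 = -143/120000 rad
Superposition: θ = Σ θ_i = -28967/1080000 rad ≈ -0.026821 rad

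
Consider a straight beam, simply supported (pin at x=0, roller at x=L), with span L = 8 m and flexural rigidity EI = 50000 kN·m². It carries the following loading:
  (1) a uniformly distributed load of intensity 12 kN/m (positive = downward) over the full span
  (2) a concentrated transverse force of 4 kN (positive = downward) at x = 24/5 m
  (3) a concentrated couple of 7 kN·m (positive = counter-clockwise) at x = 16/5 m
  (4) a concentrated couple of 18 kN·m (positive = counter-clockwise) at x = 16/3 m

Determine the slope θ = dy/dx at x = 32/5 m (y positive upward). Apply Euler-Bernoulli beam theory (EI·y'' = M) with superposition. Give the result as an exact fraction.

θ(32/5) = 10463/2343750 rad

Load 1 — uniform load w=12 kN/m over full span:
  θ_1 = -w(L³-6Lx²+4x³)/(24EI) = -12·(8³-6·8·(32/5)²+4·(32/5)³)/(24·50000) = 1584/390625 rad
Load 2 — point force P=4 kN at a=24/5 m (b=L-a=16/5):
  θ_2 = -Pa(2L²-6Lx+3x²+a²)/(6LEI)  [x>a] = -4·(24/5)·(2·8²-6·8·(32/5)+3·(32/5)²+(24/5)²)/(6·8·50000) = 104/390625 rad
Load 3 — applied couple M₀=7 kN·m at a=16/5 m (b=L-a=24/5):
  θ_3 = (M₀x²/(2L)-M₀(x-a)+C₁)/EI  [x>a] with C₁=M₀(3b²-L²)/(6L)=56/75 = (7·(32/5)²/(2·8)-7·((32/5)-(16/5))+(56/75))/50000 = -7/93750 rad
Load 4 — applied couple M₀=18 kN·m at a=16/3 m (b=L-a=8/3):
  θ_4 = (M₀x²/(2L)-M₀(x-a)+C₁)/EI  [x>a] with C₁=M₀(3b²-L²)/(6L)=-16 = (18·(32/5)²/(2·8)-18·((32/5)-(16/3))+(-16))/50000 = 17/78125 rad
Superposition: θ = Σ θ_i = 10463/2343750 rad ≈ 0.004464 rad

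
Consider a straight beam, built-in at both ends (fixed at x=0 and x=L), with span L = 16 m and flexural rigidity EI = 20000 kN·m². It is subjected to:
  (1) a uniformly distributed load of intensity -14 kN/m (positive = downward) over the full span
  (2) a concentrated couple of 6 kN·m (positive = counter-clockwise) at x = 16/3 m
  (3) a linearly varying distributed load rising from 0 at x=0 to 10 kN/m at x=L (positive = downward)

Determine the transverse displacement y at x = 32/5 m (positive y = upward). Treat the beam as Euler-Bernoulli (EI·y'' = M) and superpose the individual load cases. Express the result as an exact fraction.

y(32/5) = 143112/1953125 m

Load 1 — uniform load w=-14 kN/m over full span:
  y_1 = -wx²(L-x)²/(24EI) = -(-14)·(32/5)²·(16-(32/5))²/(24·20000) = 43008/390625 m
Load 2 — applied couple M₀=6 kN·m at a=16/3 m (b=L-a=32/3):
  y_2 = (R_Ax³/6 - M_Ax²/2 - M₀(x-a)²/2)/EI  [x>a] with R_A=1/2, M_A=0 = ((1/2)·(32/5)³/6 - 0·(32/5)²/2 - 6·((32/5)-(16/3))²/2)/20000 = 72/78125 m
Load 3 — triangular load w₀=10 kN/m (0→w₀ over full span):
  y_3 = -w₀x²(L-x)²(x+2L)/(120LEI) = -10·(32/5)²·(16-(32/5))²·((32/5)+2·16)/(120·16·20000) = -73728/1953125 m
Superposition: y = Σ y_i = 143112/1953125 m ≈ 0.073273 m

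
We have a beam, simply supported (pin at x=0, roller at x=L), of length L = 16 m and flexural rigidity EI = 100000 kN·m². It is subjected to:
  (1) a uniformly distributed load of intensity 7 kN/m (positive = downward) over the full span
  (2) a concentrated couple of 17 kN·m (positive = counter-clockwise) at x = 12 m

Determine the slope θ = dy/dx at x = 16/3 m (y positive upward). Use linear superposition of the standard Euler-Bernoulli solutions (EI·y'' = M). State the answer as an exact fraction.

θ(16/3) = -96703/16200000 rad

Load 1 — uniform load w=7 kN/m over full span:
  θ_1 = -w(L³-6Lx²+4x³)/(24EI) = -7·(16³-6·16·(16/3)²+4·(16/3)³)/(24·100000) = -1456/253125 rad
Load 2 — applied couple M₀=17 kN·m at a=12 m (b=L-a=4):
  θ_2 = (M₀x²/(2L)+C₁)/EI  [x≤a] with C₁=M₀(3b²-L²)/(6L)=-221/6 = (17·(16/3)²/(2·16)+(-221/6))/100000 = -391/1800000 rad
Superposition: θ = Σ θ_i = -96703/16200000 rad ≈ -0.005969 rad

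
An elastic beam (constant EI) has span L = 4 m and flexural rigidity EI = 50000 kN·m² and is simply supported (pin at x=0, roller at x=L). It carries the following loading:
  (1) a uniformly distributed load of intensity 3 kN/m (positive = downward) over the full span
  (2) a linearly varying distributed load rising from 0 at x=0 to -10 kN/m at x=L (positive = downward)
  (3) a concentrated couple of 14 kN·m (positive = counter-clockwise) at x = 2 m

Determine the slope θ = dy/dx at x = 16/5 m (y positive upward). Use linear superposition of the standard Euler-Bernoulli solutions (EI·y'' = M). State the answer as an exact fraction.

θ(16/5) = -6349/56250000 rad

Load 1 — uniform load w=3 kN/m over full span:
  θ_1 = -w(L³-6Lx²+4x³)/(24EI) = -3·(4³-6·4·(16/5)²+4·(16/5)³)/(24·50000) = 99/781250 rad
Load 2 — triangular load w₀=-10 kN/m (0→w₀ over full span):
  θ_2 = -w₀(7L⁴-30L²x²+15x⁴)/(360LEI) = -(-10)·(7·4⁴-30·4²·(16/5)²+15·(16/5)⁴)/(360·4·50000) = -757/3515625 rad
Load 3 — applied couple M₀=14 kN·m at a=2 m (b=L-a=2):
  θ_3 = (M₀x²/(2L)-M₀(x-a)+C₁)/EI  [x>a] with C₁=M₀(3b²-L²)/(6L)=-7/3 = (14·(16/5)²/(2·4)-14·((16/5)-2)+(-7/3))/50000 = -91/3750000 rad
Superposition: θ = Σ θ_i = -6349/56250000 rad ≈ -0.000113 rad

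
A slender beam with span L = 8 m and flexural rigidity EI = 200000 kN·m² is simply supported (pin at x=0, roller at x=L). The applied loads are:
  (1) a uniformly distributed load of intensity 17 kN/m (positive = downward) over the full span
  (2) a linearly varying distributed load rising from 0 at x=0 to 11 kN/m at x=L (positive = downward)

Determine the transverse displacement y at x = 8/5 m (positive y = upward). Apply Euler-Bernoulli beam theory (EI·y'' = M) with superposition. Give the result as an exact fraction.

y(8/5) = -515488/146484375 m

Load 1 — uniform load w=17 kN/m over full span:
  y_1 = -wx(L³-2Lx²+x³)/(24EI) = -17·(8/5)·(8³-2·8·(8/5)²+(8/5)³)/(24·200000) = -15776/5859375 m
Load 2 — triangular load w₀=11 kN/m (0→w₀ over full span):
  y_2 = -w₀x(7L⁴-10L²x²+3x⁴)/(360LEI) = -11·(8/5)·(7·8⁴-10·8²·(8/5)²+3·(8/5)⁴)/(360·8·200000) = -121088/146484375 m
Superposition: y = Σ y_i = -515488/146484375 m ≈ -0.003519 m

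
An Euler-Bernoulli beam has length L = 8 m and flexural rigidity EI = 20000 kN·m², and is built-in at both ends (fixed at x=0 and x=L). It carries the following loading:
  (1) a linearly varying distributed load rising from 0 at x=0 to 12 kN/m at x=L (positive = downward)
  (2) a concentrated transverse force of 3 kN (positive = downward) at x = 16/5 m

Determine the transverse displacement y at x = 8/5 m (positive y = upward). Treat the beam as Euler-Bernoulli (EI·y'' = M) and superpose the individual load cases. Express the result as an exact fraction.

y(8/5) = -12776/9765625 m

Load 1 — triangular load w₀=12 kN/m (0→w₀ over full span):
  y_1 = -w₀x²(L-x)²(x+2L)/(120LEI) = -12·(8/5)²·(8-(8/5))²·((8/5)+2·8)/(120·8·20000) = -11264/9765625 m
Load 2 — point force P=3 kN at a=16/5 m (b=L-a=24/5):
  y_2 = -Pb²x²(3aL-(3a+b)x)/(6L³EI)  [x≤a] = -3·(24/5)²·(8/5)²·(3·(16/5)·8-(3·(16/5)+(24/5))·(8/5))/(6·8³·20000) = -1512/9765625 m
Superposition: y = Σ y_i = -12776/9765625 m ≈ -0.001308 m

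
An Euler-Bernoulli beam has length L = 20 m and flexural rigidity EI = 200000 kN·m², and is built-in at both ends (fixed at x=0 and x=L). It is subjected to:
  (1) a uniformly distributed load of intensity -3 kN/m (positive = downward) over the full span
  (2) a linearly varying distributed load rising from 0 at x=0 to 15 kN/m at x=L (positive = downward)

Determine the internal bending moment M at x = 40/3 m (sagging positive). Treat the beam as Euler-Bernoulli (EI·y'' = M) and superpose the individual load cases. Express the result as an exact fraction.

Load 1 — uniform load w=-3 kN/m over full span:
  M_1 = wLx/2 - wL²/12 - wx²/2 = (-3)·20·(40/3)/2 - (-3)·20²/12 - (-3)·(40/3)²/2 = -100/3 kN·m
Load 2 — triangular load w₀=15 kN/m (0→w₀ over full span):
  M_2 = 3w₀Lx/20 - w₀L²/30 - w₀x³/(6L) = 3·15·20·(40/3)/20 - 15·20²/30 - 15·(40/3)³/(6·20) = 2800/27 kN·m
Superposition: M = Σ M_i = 1900/27 kN·m ≈ 70.370370 kN·m

M(40/3) = 1900/27 kN·m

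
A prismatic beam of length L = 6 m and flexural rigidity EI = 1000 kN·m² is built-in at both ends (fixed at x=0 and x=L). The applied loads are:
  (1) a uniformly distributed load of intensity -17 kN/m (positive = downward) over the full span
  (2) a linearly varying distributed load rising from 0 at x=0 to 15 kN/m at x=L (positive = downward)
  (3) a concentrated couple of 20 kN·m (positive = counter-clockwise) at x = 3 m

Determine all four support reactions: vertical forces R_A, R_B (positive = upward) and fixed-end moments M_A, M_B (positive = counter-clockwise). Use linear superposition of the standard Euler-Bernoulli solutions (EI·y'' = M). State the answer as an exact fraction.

R_A = -65/2 kN, M_A = -28 kN·m, R_B = -49/2 kN, M_B = 29 kN·m

Load 1 — uniform load w=-17 kN/m over full span:
  R_A = wL/2 = (-17)·6/2 = -51 kN
  M_A = wL²/12 = (-17)·6²/12 = -51 kN·m
  R_B = wL/2 = (-17)·6/2 = -51 kN
  M_B = -wL²/12 = -(-17)·6²/12 = 51 kN·m
Load 2 — triangular load w₀=15 kN/m (0→w₀ over full span):
  R_A = 3w₀L/20 = 3·15·6/20 = 27/2 kN
  M_A = w₀L²/30 = 15·6²/30 = 18 kN·m
  R_B = 7w₀L/20 = 7·15·6/20 = 63/2 kN
  M_B = -w₀L²/20 = -15·6²/20 = -27 kN·m
Load 3 — applied couple M₀=20 kN·m at a=3 m (b=L-a=3):
  R_A = 6M₀ab/L³ = 6·20·3·3/6³ = 5 kN
  M_A = M₀b(2a-b)/L² = 20·3·(2·3-3)/6² = 5 kN·m
  R_B = -6M₀ab/L³ = -6·20·3·3/6³ = -5 kN
  M_B = M₀a(2b-a)/L² = 20·3·(2·3-3)/6² = 5 kN·m
Superposition: R_A = -65/2 kN, M_A = -28 kN·m, R_B = -49/2 kN, M_B = 29 kN·m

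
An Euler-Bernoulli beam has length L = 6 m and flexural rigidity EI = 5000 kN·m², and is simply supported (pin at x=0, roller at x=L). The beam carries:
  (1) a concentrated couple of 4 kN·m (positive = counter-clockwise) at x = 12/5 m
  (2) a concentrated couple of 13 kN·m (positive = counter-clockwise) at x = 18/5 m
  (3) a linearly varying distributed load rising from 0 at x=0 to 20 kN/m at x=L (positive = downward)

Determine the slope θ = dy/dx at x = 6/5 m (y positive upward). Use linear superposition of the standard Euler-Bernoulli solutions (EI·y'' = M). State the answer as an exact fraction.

Load 1 — applied couple M₀=4 kN·m at a=12/5 m (b=L-a=18/5):
  θ_1 = (M₀x²/(2L)+C₁)/EI  [x≤a] with C₁=M₀(3b²-L²)/(6L)=8/25 = (4·(6/5)²/(2·6)+(8/25))/5000 = 1/6250 rad
Load 2 — applied couple M₀=13 kN·m at a=18/5 m (b=L-a=12/5):
  θ_2 = (M₀x²/(2L)+C₁)/EI  [x≤a] with C₁=M₀(3b²-L²)/(6L)=-169/25 = (13·(6/5)²/(2·6)+(-169/25))/5000 = -13/12500 rad
Load 3 — triangular load w₀=20 kN/m (0→w₀ over full span):
  θ_3 = -w₀(7L⁴-30L²x²+15x⁴)/(360LEI) = -20·(7·6⁴-30·6²·(6/5)²+15·(6/5)⁴)/(360·6·5000) = -1092/78125 rad
Superposition: θ = Σ θ_i = -4643/312500 rad ≈ -0.014858 rad

θ(6/5) = -4643/312500 rad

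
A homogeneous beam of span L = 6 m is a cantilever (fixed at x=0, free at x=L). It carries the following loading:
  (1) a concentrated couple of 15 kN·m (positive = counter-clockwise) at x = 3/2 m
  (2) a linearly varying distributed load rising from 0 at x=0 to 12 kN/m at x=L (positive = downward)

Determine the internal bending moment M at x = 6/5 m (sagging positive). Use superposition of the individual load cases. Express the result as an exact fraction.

Load 1 — applied couple M₀=15 kN·m at a=3/2 m (b=L-a=9/2):
  M_1 = M₀  [x≤a] = 15 = 15 kN·m
Load 2 — triangular load w₀=12 kN/m (0→w₀ over full span):
  M_2 = w₀Lx/2 - w₀L²/3 - w₀x³/(6L) = 12·6·(6/5)/2 - 12·6²/3 - 12·(6/5)³/(6·6) = -12672/125 kN·m
Superposition: M = Σ M_i = -10797/125 kN·m ≈ -86.376000 kN·m

M(6/5) = -10797/125 kN·m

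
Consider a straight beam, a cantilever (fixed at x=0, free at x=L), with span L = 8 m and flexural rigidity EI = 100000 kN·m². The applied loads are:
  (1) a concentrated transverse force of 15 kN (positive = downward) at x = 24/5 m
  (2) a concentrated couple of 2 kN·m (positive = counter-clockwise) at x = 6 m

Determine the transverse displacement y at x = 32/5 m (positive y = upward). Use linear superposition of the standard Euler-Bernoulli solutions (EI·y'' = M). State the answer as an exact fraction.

y(32/5) = -4929/625000 m

Load 1 — point force P=15 kN at a=24/5 m (b=L-a=16/5):
  y_1 = -Pa²(3x-a)/(6EI)  [x>a] = -15·(24/5)²·(3·(32/5)-(24/5))/(6·100000) = -648/78125 m
Load 2 — applied couple M₀=2 kN·m at a=6 m (b=L-a=2):
  y_2 = M₀a(2x-a)/(2EI)  [x>a] = 2·6·(2·(32/5)-6)/(2·100000) = 51/125000 m
Superposition: y = Σ y_i = -4929/625000 m ≈ -0.007886 m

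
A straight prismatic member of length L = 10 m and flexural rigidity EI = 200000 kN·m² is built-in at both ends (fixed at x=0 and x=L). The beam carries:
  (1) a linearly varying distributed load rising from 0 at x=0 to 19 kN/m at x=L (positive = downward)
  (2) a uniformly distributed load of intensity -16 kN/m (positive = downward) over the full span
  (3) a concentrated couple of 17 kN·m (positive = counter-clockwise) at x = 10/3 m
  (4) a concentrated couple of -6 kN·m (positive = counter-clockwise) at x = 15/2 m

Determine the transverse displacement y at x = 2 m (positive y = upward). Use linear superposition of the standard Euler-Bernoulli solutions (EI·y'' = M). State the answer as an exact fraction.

y(2) = 78629/180000000 m

Load 1 — triangular load w₀=19 kN/m (0→w₀ over full span):
  y_1 = -w₀x²(L-x)²(x+2L)/(120LEI) = -19·2²·(10-2)²·(2+2·10)/(120·10·200000) = -209/468750 m
Load 2 — uniform load w=-16 kN/m over full span:
  y_2 = -wx²(L-x)²/(24EI) = -(-16)·2²·(10-2)²/(24·200000) = 8/9375 m
Load 3 — applied couple M₀=17 kN·m at a=10/3 m (b=L-a=20/3):
  y_3 = (R_Ax³/6 - M_Ax²/2)/EI  [x≤a] with R_A=34/15, M_A=0 = ((34/15)·2³/6 - 0·2²/2)/200000 = 17/1125000 m
Load 4 — applied couple M₀=-6 kN·m at a=15/2 m (b=L-a=5/2):
  y_4 = (R_Ax³/6 - M_Ax²/2)/EI  [x≤a] with R_A=-27/40, M_A=-15/8 = ((-27/40)·2³/6 - (-15/8)·2²/2)/200000 = 57/4000000 m
Superposition: y = Σ y_i = 78629/180000000 m ≈ 0.000437 m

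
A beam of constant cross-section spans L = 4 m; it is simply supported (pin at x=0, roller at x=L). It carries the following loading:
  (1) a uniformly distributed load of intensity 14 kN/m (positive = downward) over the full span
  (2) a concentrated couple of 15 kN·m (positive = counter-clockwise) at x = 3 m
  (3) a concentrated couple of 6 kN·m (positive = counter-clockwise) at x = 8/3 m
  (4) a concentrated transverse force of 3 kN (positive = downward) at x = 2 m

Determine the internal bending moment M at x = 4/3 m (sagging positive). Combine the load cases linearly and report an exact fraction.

M(4/3) = 305/9 kN·m

Load 1 — uniform load w=14 kN/m over full span:
  M_1 = wx(L-x)/2 = 14·(4/3)·(4-(4/3))/2 = 224/9 kN·m
Load 2 — applied couple M₀=15 kN·m at a=3 m (b=L-a=1):
  M_2 = M₀x/L  [x≤a] = 15·(4/3)/4 = 5 kN·m
Load 3 — applied couple M₀=6 kN·m at a=8/3 m (b=L-a=4/3):
  M_3 = M₀x/L  [x≤a] = 6·(4/3)/4 = 2 kN·m
Load 4 — point force P=3 kN at a=2 m (b=L-a=2):
  M_4 = Pbx/L  [x≤a] = 3·2·(4/3)/4 = 2 kN·m
Superposition: M = Σ M_i = 305/9 kN·m ≈ 33.888889 kN·m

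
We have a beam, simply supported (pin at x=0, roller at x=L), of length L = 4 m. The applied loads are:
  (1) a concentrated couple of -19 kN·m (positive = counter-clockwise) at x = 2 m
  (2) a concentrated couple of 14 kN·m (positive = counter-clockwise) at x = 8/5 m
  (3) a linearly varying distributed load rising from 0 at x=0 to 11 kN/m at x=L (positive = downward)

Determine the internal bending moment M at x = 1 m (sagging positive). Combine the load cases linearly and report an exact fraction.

Load 1 — applied couple M₀=-19 kN·m at a=2 m (b=L-a=2):
  M_1 = M₀x/L  [x≤a] = (-19)·1/4 = -19/4 kN·m
Load 2 — applied couple M₀=14 kN·m at a=8/5 m (b=L-a=12/5):
  M_2 = M₀x/L  [x≤a] = 14·1/4 = 7/2 kN·m
Load 3 — triangular load w₀=11 kN/m (0→w₀ over full span):
  M_3 = w₀Lx/6 - w₀x³/(6L) = 11·4·1/6 - 11·1³/(6·4) = 55/8 kN·m
Superposition: M = Σ M_i = 45/8 kN·m ≈ 5.625000 kN·m

M(1) = 45/8 kN·m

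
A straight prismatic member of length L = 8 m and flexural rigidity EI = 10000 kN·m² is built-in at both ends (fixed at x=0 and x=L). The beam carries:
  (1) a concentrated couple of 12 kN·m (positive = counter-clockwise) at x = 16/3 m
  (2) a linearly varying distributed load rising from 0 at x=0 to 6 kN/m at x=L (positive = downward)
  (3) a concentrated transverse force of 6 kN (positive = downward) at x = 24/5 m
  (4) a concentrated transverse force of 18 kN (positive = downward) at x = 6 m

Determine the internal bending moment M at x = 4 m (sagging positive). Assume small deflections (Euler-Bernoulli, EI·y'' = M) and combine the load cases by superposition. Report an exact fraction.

M(4) = 1017/50 kN·m

Load 1 — applied couple M₀=12 kN·m at a=16/3 m (b=L-a=8/3):
  M_1 = R_Ax - M_A  [x≤a] with R_A=2, M_A=4 = 2·4 - 4 = 4 kN·m
Load 2 — triangular load w₀=6 kN/m (0→w₀ over full span):
  M_2 = 3w₀Lx/20 - w₀L²/30 - w₀x³/(6L) = 3·6·8·4/20 - 6·8²/30 - 6·4³/(6·8) = 8 kN·m
Load 3 — point force P=6 kN at a=24/5 m (b=L-a=16/5):
  M_3 = Pb²(3a+b)x/L³ - Pab²/L²  [x≤a] = 6·(16/5)²·(3·(24/5)+(16/5))·4/8³ - 6·(24/5)·(16/5)²/8² = 96/25 kN·m
Load 4 — point force P=18 kN at a=6 m (b=L-a=2):
  M_4 = Pb²(3a+b)x/L³ - Pab²/L²  [x≤a] = 18·2²·(3·6+2)·4/8³ - 18·6·2²/8² = 9/2 kN·m
Superposition: M = Σ M_i = 1017/50 kN·m ≈ 20.340000 kN·m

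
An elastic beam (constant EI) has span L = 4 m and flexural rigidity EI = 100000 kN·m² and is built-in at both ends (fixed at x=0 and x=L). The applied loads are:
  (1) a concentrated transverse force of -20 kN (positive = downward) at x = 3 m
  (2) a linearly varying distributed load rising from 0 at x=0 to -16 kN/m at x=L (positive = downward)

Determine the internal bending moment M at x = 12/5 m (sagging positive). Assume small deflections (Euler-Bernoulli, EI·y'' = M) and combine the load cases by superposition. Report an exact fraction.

Load 1 — point force P=-20 kN at a=3 m (b=L-a=1):
  M_1 = Pb²(3a+b)x/L³ - Pab²/L²  [x≤a] = (-20)·1²·(3·3+1)·(12/5)/4³ - (-20)·3·1²/4² = -15/4 kN·m
Load 2 — triangular load w₀=-16 kN/m (0→w₀ over full span):
  M_2 = 3w₀Lx/20 - w₀L²/30 - w₀x³/(6L) = 3·(-16)·4·(12/5)/20 - (-16)·4²/30 - (-16)·(12/5)³/(6·4) = -1984/375 kN·m
Superposition: M = Σ M_i = -13561/1500 kN·m ≈ -9.040667 kN·m

M(12/5) = -13561/1500 kN·m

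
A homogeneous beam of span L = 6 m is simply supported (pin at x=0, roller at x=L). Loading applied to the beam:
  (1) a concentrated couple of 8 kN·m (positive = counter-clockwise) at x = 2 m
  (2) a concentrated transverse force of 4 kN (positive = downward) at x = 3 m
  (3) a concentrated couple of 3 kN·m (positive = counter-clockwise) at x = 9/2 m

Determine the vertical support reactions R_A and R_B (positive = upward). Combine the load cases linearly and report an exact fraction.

Load 1 — applied couple M₀=8 kN·m at a=2 m (b=L-a=4):
  R_A = M₀/L = 8/6 = 4/3 kN
  R_B = -M₀/L = -8/6 = -4/3 kN
Load 2 — point force P=4 kN at a=3 m (b=L-a=3):
  R_A = Pb/L = 4·3/6 = 2 kN
  R_B = Pa/L = 4·3/6 = 2 kN
Load 3 — applied couple M₀=3 kN·m at a=9/2 m (b=L-a=3/2):
  R_A = M₀/L = 3/6 = 1/2 kN
  R_B = -M₀/L = -3/6 = -1/2 kN
Superposition: R_A = 23/6 kN, R_B = 1/6 kN

R_A = 23/6 kN, R_B = 1/6 kN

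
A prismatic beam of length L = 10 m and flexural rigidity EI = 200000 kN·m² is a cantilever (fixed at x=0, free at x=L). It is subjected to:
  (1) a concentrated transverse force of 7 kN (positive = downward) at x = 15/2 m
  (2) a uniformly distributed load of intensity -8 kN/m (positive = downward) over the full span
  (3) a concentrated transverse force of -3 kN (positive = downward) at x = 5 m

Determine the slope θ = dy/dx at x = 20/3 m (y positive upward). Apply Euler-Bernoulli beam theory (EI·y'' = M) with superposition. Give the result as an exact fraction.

Load 1 — point force P=7 kN at a=15/2 m (b=L-a=5/2):
  θ_1 = -Px(2a-x)/(2EI)  [x≤a] = -7·(20/3)·(2·(15/2)-(20/3))/(2·200000) = -7/7200 rad
Load 2 — uniform load w=-8 kN/m over full span:
  θ_2 = -wx(x²-3Lx+3L²)/(6EI) = -(-8)·(20/3)·((20/3)²-3·10·(20/3)+3·10²)/(6·200000) = 13/2025 rad
Load 3 — point force P=-3 kN at a=5 m (b=L-a=5):
  θ_3 = -Pa²/(2EI)  [x>a] = -(-3)·5²/(2·200000) = 3/16000 rad
Superposition: θ = Σ θ_i = 7303/1296000 rad ≈ 0.005635 rad

θ(20/3) = 7303/1296000 rad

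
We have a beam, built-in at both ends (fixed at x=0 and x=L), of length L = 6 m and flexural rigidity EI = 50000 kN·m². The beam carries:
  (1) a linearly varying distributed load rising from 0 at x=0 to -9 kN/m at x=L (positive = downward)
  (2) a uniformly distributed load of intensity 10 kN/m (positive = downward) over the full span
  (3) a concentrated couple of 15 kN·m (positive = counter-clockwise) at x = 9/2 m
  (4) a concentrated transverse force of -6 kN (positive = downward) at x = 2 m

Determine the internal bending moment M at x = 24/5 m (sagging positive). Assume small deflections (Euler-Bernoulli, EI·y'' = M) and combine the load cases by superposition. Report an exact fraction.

Load 1 — triangular load w₀=-9 kN/m (0→w₀ over full span):
  M_1 = 3w₀Lx/20 - w₀L²/30 - w₀x³/(6L) = 3·(-9)·6·(24/5)/20 - (-9)·6²/30 - (-9)·(24/5)³/(6·6) = -54/125 kN·m
Load 2 — uniform load w=10 kN/m over full span:
  M_2 = wLx/2 - wL²/12 - wx²/2 = 10·6·(24/5)/2 - 10·6²/12 - 10·(24/5)²/2 = -6/5 kN·m
Load 3 — applied couple M₀=15 kN·m at a=9/2 m (b=L-a=3/2):
  M_3 = R_Ax - M_A - M₀  [x>a] with R_A=45/16, M_A=75/16 = (45/16)·(24/5) - (75/16) - 15 = -99/16 kN·m
Load 4 — point force P=-6 kN at a=2 m (b=L-a=4):
  M_4 = Pa²(a+3b)(L-x)/L³ - Pa²b/L²  [x>a] = (-6)·2²·(2+3·4)·(6-(24/5))/6³ - (-6)·2²·4/6² = 4/5 kN·m
Superposition: M = Σ M_i = -14039/2000 kN·m ≈ -7.019500 kN·m

M(24/5) = -14039/2000 kN·m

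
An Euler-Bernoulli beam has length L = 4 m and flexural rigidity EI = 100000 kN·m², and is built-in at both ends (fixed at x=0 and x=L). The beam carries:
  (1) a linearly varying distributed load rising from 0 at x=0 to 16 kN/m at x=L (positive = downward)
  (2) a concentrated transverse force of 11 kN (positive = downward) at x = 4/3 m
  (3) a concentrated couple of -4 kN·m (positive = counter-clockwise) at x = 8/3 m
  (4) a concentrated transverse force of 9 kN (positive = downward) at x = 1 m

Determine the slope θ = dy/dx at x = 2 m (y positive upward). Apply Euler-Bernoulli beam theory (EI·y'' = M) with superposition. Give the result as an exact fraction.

θ(2) = 1823/216000000 rad

Load 1 — triangular load w₀=16 kN/m (0→w₀ over full span):
  θ_1 = -w₀(2x(L-x)(L-2x)(x+2L)+x²(L-x)²)/(120LEI) = -16·(2·2·(4-2)·(4-2·2)·(2+2·4)+2²·(4-2)²)/(120·4·100000) = -1/187500 rad
Load 2 — point force P=11 kN at a=4/3 m (b=L-a=8/3):
  θ_2 = Pa²(L-x)(2bL-(3b+a)(L-x))/(2L³EI)  [x>a] = 11·(4/3)²·(4-2)·(2·(8/3)·4-(3·(8/3)+(4/3))·(4-2))/(2·4³·100000) = 11/1350000 rad
Load 3 — applied couple M₀=-4 kN·m at a=8/3 m (b=L-a=4/3):
  θ_3 = (R_Ax²/2 - M_Ax)/EI  [x≤a] with R_A=-4/3, M_A=-4/3 = ((-4/3)·2²/2 - (-4/3)·2)/100000 = 0 rad
Load 4 — point force P=9 kN at a=1 m (b=L-a=3):
  θ_4 = Pa²(L-x)(2bL-(3b+a)(L-x))/(2L³EI)  [x>a] = 9·1²·(4-2)·(2·3·4-(3·3+1)·(4-2))/(2·4³·100000) = 9/1600000 rad
Superposition: θ = Σ θ_i = 1823/216000000 rad ≈ 0.000008 rad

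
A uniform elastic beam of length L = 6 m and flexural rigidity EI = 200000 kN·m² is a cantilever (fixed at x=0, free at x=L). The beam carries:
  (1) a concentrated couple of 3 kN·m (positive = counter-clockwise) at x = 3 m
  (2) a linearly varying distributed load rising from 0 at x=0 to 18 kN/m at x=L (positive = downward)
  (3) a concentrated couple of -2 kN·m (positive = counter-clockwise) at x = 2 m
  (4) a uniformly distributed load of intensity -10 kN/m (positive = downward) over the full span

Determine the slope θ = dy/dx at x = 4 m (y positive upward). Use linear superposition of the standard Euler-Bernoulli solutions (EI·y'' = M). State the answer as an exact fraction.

θ(4) = -337/600000 rad

Load 1 — applied couple M₀=3 kN·m at a=3 m (b=L-a=3):
  θ_1 = M₀a/EI  [x>a] = 3·3/200000 = 9/200000 rad
Load 2 — triangular load w₀=18 kN/m (0→w₀ over full span):
  θ_2 = (w₀Lx²/4-w₀L²x/3-w₀x⁴/(24L))/EI = (18·6·4²/4-18·6²·4/3-18·4⁴/(24·6))/200000 = -29/12500 rad
Load 3 — applied couple M₀=-2 kN·m at a=2 m (b=L-a=4):
  θ_3 = M₀a/EI  [x>a] = (-2)·2/200000 = -1/50000 rad
Load 4 — uniform load w=-10 kN/m over full span:
  θ_4 = -wx(x²-3Lx+3L²)/(6EI) = -(-10)·4·(4²-3·6·4+3·6²)/(6·200000) = 13/7500 rad
Superposition: θ = Σ θ_i = -337/600000 rad ≈ -0.000562 rad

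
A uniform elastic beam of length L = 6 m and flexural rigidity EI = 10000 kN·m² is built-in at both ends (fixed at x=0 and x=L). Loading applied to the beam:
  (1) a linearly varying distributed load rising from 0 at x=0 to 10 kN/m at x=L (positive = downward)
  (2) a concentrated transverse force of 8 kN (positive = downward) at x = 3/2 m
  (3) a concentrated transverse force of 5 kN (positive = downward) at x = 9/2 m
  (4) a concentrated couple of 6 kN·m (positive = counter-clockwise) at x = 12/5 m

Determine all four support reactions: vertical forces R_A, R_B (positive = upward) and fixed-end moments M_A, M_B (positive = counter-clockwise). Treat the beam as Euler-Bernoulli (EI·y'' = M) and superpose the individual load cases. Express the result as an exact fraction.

Load 1 — triangular load w₀=10 kN/m (0→w₀ over full span):
  R_A = 3w₀L/20 = 3·10·6/20 = 9 kN
  M_A = w₀L²/30 = 10·6²/30 = 12 kN·m
  R_B = 7w₀L/20 = 7·10·6/20 = 21 kN
  M_B = -w₀L²/20 = -10·6²/20 = -18 kN·m
Load 2 — point force P=8 kN at a=3/2 m (b=L-a=9/2):
  R_A = Pb²(3a+b)/L³ = 8·(9/2)²·(3·(3/2)+(9/2))/6³ = 27/4 kN
  M_A = Pab²/L² = 8·(3/2)·(9/2)²/6² = 27/4 kN·m
  R_B = Pa²(a+3b)/L³ = 8·(3/2)²·((3/2)+3·(9/2))/6³ = 5/4 kN
  M_B = -Pa²b/L² = -8·(3/2)²·(9/2)/6² = -9/4 kN·m
Load 3 — point force P=5 kN at a=9/2 m (b=L-a=3/2):
  R_A = Pb²(3a+b)/L³ = 5·(3/2)²·(3·(9/2)+(3/2))/6³ = 25/32 kN
  M_A = Pab²/L² = 5·(9/2)·(3/2)²/6² = 45/32 kN·m
  R_B = Pa²(a+3b)/L³ = 5·(9/2)²·((9/2)+3·(3/2))/6³ = 135/32 kN
  M_B = -Pa²b/L² = -5·(9/2)²·(3/2)/6² = -135/32 kN·m
Load 4 — applied couple M₀=6 kN·m at a=12/5 m (b=L-a=18/5):
  R_A = 6M₀ab/L³ = 6·6·(12/5)·(18/5)/6³ = 36/25 kN
  M_A = M₀b(2a-b)/L² = 6·(18/5)·(2·(12/5)-(18/5))/6² = 18/25 kN·m
  R_B = -6M₀ab/L³ = -6·6·(12/5)·(18/5)/6³ = -36/25 kN
  M_B = M₀a(2b-a)/L² = 6·(12/5)·(2·(18/5)-(12/5))/6² = 48/25 kN·m
Superposition: R_A = 14377/800 kN, M_A = 16701/800 kN·m, R_B = 20023/800 kN, M_B = -18039/800 kN·m

R_A = 14377/800 kN, M_A = 16701/800 kN·m, R_B = 20023/800 kN, M_B = -18039/800 kN·m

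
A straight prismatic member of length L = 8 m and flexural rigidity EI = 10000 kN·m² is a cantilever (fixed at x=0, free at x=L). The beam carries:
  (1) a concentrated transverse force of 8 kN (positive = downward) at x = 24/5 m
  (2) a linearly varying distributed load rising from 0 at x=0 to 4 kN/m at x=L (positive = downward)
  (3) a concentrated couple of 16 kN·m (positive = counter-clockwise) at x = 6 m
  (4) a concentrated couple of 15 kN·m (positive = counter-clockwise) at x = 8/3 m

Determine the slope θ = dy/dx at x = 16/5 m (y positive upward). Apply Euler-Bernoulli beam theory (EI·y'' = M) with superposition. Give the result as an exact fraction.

Load 1 — point force P=8 kN at a=24/5 m (b=L-a=16/5):
  θ_1 = -Px(2a-x)/(2EI)  [x≤a] = -8·(16/5)·(2·(24/5)-(16/5))/(2·10000) = -128/15625 rad
Load 2 — triangular load w₀=4 kN/m (0→w₀ over full span):
  θ_2 = (w₀Lx²/4-w₀L²x/3-w₀x⁴/(24L))/EI = (4·8·(16/5)²/4-4·8²·(16/5)/3-4·(16/5)⁴/(24·8))/10000 = -7552/390625 rad
Load 3 — applied couple M₀=16 kN·m at a=6 m (b=L-a=2):
  θ_3 = M₀x/EI  [x≤a] = 16·(16/5)/10000 = 16/3125 rad
Load 4 — applied couple M₀=15 kN·m at a=8/3 m (b=L-a=16/3):
  θ_4 = M₀a/EI  [x>a] = 15·(8/3)/10000 = 1/250 rad
Superposition: θ = Σ θ_i = -14379/781250 rad ≈ -0.018405 rad

θ(16/5) = -14379/781250 rad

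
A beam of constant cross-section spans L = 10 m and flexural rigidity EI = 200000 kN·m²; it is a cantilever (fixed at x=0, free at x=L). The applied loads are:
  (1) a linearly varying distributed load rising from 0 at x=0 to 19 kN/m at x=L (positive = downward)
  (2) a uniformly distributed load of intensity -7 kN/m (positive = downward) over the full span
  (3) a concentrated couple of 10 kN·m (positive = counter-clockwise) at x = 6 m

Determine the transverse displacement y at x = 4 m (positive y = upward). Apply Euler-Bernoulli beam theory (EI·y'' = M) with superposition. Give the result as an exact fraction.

y(4) = -4363/468750 m

Load 1 — triangular load w₀=19 kN/m (0→w₀ over full span):
  y_1 = (w₀Lx³/12-w₀L²x²/6-w₀x⁵/(120L))/EI = (19·10·4³/12-19·10²·4²/6-19·4⁵/(120·10))/200000 = -4769/234375 m
Load 2 — uniform load w=-7 kN/m over full span:
  y_2 = -wx²(x²-4Lx+6L²)/(24EI) = -(-7)·4²·(4²-4·10·4+6·10²)/(24·200000) = 133/12500 m
Load 3 — applied couple M₀=10 kN·m at a=6 m (b=L-a=4):
  y_3 = M₀x²/(2EI)  [x≤a] = 10·4²/(2·200000) = 1/2500 m
Superposition: y = Σ y_i = -4363/468750 m ≈ -0.009308 m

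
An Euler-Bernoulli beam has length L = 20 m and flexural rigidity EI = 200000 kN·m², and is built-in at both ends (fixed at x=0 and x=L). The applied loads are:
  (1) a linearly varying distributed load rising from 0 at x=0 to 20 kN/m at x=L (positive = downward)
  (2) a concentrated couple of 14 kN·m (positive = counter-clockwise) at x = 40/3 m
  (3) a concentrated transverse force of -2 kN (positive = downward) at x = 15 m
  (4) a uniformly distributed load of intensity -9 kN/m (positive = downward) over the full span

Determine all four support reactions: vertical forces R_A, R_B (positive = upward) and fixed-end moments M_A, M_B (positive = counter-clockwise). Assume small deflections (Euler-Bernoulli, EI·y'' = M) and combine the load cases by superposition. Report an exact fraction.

Load 1 — triangular load w₀=20 kN/m (0→w₀ over full span):
  R_A = 3w₀L/20 = 3·20·20/20 = 60 kN
  M_A = w₀L²/30 = 20·20²/30 = 800/3 kN·m
  R_B = 7w₀L/20 = 7·20·20/20 = 140 kN
  M_B = -w₀L²/20 = -20·20²/20 = -400 kN·m
Load 2 — applied couple M₀=14 kN·m at a=40/3 m (b=L-a=20/3):
  R_A = 6M₀ab/L³ = 6·14·(40/3)·(20/3)/20³ = 14/15 kN
  M_A = M₀b(2a-b)/L² = 14·(20/3)·(2·(40/3)-(20/3))/20² = 14/3 kN·m
  R_B = -6M₀ab/L³ = -6·14·(40/3)·(20/3)/20³ = -14/15 kN
  M_B = M₀a(2b-a)/L² = 14·(40/3)·(2·(20/3)-(40/3))/20² = 0 kN·m
Load 3 — point force P=-2 kN at a=15 m (b=L-a=5):
  R_A = Pb²(3a+b)/L³ = (-2)·5²·(3·15+5)/20³ = -5/16 kN
  M_A = Pab²/L² = (-2)·15·5²/20² = -15/8 kN·m
  R_B = Pa²(a+3b)/L³ = (-2)·15²·(15+3·5)/20³ = -27/16 kN
  M_B = -Pa²b/L² = -(-2)·15²·5/20² = 45/8 kN·m
Load 4 — uniform load w=-9 kN/m over full span:
  R_A = wL/2 = (-9)·20/2 = -90 kN
  M_A = wL²/12 = (-9)·20²/12 = -300 kN·m
  R_B = wL/2 = (-9)·20/2 = -90 kN
  M_B = -wL²/12 = -(-9)·20²/12 = 300 kN·m
Superposition: R_A = -7051/240 kN, M_A = -733/24 kN·m, R_B = 11371/240 kN, M_B = -755/8 kN·m

R_A = -7051/240 kN, M_A = -733/24 kN·m, R_B = 11371/240 kN, M_B = -755/8 kN·m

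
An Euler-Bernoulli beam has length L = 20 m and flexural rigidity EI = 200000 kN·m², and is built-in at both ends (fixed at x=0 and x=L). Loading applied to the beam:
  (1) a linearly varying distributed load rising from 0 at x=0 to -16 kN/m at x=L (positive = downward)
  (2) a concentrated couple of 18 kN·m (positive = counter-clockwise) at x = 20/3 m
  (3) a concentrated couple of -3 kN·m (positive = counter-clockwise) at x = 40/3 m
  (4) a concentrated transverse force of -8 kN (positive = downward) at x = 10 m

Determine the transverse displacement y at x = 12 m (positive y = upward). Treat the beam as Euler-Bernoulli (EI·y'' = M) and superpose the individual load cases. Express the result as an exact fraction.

Load 1 — triangular load w₀=-16 kN/m (0→w₀ over full span):
  y_1 = -w₀x²(L-x)²(x+2L)/(120LEI) = -(-16)·12²·(20-12)²·(12+2·20)/(120·20·200000) = 1248/78125 m
Load 2 — applied couple M₀=18 kN·m at a=20/3 m (b=L-a=40/3):
  y_2 = (R_Ax³/6 - M_Ax²/2 - M₀(x-a)²/2)/EI  [x>a] with R_A=6/5, M_A=0 = ((6/5)·12³/6 - 0·12²/2 - 18·(12-(20/3))²/2)/200000 = 7/15625 m
Load 3 — applied couple M₀=-3 kN·m at a=40/3 m (b=L-a=20/3):
  y_3 = (R_Ax³/6 - M_Ax²/2)/EI  [x≤a] with R_A=-1/5, M_A=-1 = ((-1/5)·12³/6 - (-1)·12²/2)/200000 = 9/125000 m
Load 4 — point force P=-8 kN at a=10 m (b=L-a=10):
  y_4 = -Pa²(L-x)²(3bL-(3b+a)(L-x))/(6L³EI)  [x>a] = -(-8)·10²·(20-12)²·(3·10·20-(3·10+10)·(20-12))/(6·20³·200000) = 14/9375 m
Superposition: y = Σ y_i = 33727/1875000 m ≈ 0.017988 m

y(12) = 33727/1875000 m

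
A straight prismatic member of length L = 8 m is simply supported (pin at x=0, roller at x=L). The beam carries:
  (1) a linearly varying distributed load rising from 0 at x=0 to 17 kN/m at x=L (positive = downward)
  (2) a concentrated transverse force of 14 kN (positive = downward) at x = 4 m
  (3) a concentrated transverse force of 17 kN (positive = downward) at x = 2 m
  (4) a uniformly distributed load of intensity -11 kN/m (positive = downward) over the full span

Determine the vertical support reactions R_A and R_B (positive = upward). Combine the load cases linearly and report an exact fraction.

R_A = -19/12 kN, R_B = 151/12 kN

Load 1 — triangular load w₀=17 kN/m (0→w₀ over full span):
  R_A = w₀L/6 = 17·8/6 = 68/3 kN
  R_B = w₀L/3 = 17·8/3 = 136/3 kN
Load 2 — point force P=14 kN at a=4 m (b=L-a=4):
  R_A = Pb/L = 14·4/8 = 7 kN
  R_B = Pa/L = 14·4/8 = 7 kN
Load 3 — point force P=17 kN at a=2 m (b=L-a=6):
  R_A = Pb/L = 17·6/8 = 51/4 kN
  R_B = Pa/L = 17·2/8 = 17/4 kN
Load 4 — uniform load w=-11 kN/m over full span:
  R_A = wL/2 = (-11)·8/2 = -44 kN
  R_B = wL/2 = (-11)·8/2 = -44 kN
Superposition: R_A = -19/12 kN, R_B = 151/12 kN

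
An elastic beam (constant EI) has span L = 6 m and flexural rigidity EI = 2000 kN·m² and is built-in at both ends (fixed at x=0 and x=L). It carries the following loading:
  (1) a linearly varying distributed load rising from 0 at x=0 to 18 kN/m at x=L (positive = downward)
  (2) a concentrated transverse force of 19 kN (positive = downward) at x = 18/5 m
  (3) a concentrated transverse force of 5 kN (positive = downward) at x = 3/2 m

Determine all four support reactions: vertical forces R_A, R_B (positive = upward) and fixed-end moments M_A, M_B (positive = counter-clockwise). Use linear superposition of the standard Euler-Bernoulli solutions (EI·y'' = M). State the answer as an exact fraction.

R_A = 108427/4000 kN, M_A = 147051/4000 kN·m, R_B = 203573/4000 kN, M_B = -200889/4000 kN·m

Load 1 — triangular load w₀=18 kN/m (0→w₀ over full span):
  R_A = 3w₀L/20 = 3·18·6/20 = 81/5 kN
  M_A = w₀L²/30 = 18·6²/30 = 108/5 kN·m
  R_B = 7w₀L/20 = 7·18·6/20 = 189/5 kN
  M_B = -w₀L²/20 = -18·6²/20 = -162/5 kN·m
Load 2 — point force P=19 kN at a=18/5 m (b=L-a=12/5):
  R_A = Pb²(3a+b)/L³ = 19·(12/5)²·(3·(18/5)+(12/5))/6³ = 836/125 kN
  M_A = Pab²/L² = 19·(18/5)·(12/5)²/6² = 1368/125 kN·m
  R_B = Pa²(a+3b)/L³ = 19·(18/5)²·((18/5)+3·(12/5))/6³ = 1539/125 kN
  M_B = -Pa²b/L² = -19·(18/5)²·(12/5)/6² = -2052/125 kN·m
Load 3 — point force P=5 kN at a=3/2 m (b=L-a=9/2):
  R_A = Pb²(3a+b)/L³ = 5·(9/2)²·(3·(3/2)+(9/2))/6³ = 135/32 kN
  M_A = Pab²/L² = 5·(3/2)·(9/2)²/6² = 135/32 kN·m
  R_B = Pa²(a+3b)/L³ = 5·(3/2)²·((3/2)+3·(9/2))/6³ = 25/32 kN
  M_B = -Pa²b/L² = -5·(3/2)²·(9/2)/6² = -45/32 kN·m
Superposition: R_A = 108427/4000 kN, M_A = 147051/4000 kN·m, R_B = 203573/4000 kN, M_B = -200889/4000 kN·m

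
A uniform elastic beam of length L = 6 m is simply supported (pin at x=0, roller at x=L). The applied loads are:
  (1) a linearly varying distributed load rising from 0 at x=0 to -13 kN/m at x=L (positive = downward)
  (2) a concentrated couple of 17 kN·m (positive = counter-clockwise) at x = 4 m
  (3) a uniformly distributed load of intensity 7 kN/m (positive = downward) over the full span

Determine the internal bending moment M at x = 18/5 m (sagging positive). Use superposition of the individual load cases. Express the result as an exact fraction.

Load 1 — triangular load w₀=-13 kN/m (0→w₀ over full span):
  M_1 = w₀Lx/6 - w₀x³/(6L) = (-13)·6·(18/5)/6 - (-13)·(18/5)³/(6·6) = -3744/125 kN·m
Load 2 — applied couple M₀=17 kN·m at a=4 m (b=L-a=2):
  M_2 = M₀x/L  [x≤a] = 17·(18/5)/6 = 51/5 kN·m
Load 3 — uniform load w=7 kN/m over full span:
  M_3 = wx(L-x)/2 = 7·(18/5)·(6-(18/5))/2 = 756/25 kN·m
Superposition: M = Σ M_i = 1311/125 kN·m ≈ 10.488000 kN·m

M(18/5) = 1311/125 kN·m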